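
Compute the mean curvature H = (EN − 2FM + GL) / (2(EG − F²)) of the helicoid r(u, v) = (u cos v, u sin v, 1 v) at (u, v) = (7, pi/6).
H = 0

With E = 1, F = 0, G = u^2 + 1, L = 0, M = -1/sqrt(u^2 + 1), N = 0, assemble
  H = (EN − 2FM + GL) / (2(EG − F²)) = 0.
At (u, v) = (7, pi/6): H = 0.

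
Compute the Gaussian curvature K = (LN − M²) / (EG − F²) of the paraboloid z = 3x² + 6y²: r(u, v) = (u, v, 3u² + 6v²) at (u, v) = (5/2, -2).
K = 18/160801

Coefficients of the first fundamental form: E = 36*u^2 + 1, F = 72*u*v, G = 144*v^2 + 1.
Coefficients of the second fundamental form: L = 6/sqrt(36*u^2 + 144*v^2 + 1), M = 0, N = 12/sqrt(36*u^2 + 144*v^2 + 1).
Assemble K = (LN − M²)/(EG − F²) = 72/(1296*u^4 + 10368*u^2*v^2 + 72*u^2 + 20736*v^4 + 288*v^2 + 1). At (u, v) = (5/2, -2): K = 18/160801.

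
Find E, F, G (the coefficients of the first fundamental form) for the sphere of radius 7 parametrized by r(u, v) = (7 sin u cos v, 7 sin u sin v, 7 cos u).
E = 49;  F = 0;  G = 49*sin(u)^2

Compute partials: r_u = (7*cos(u)*cos(v), 7*sin(v)*cos(u), -7*sin(u)), r_v = (-7*sin(u)*sin(v), 7*sin(u)*cos(v), 0). Then
  E = r_u · r_u = 49,
  F = r_u · r_v = 0,
  G = r_v · r_v = 49*sin(u)^2.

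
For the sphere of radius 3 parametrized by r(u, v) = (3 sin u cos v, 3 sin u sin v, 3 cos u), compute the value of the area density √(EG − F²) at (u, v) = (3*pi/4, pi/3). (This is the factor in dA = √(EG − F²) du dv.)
√(EG − F²)|_{(3*pi/4, pi/3)} = 9*sqrt(2)/2

E = 9, F = 0, G = 9*sin(u)^2, so EG − F² = 81*sin(u)^2. Taking the positive square root: √(EG − F²) = 9*Abs(sin(u)). At (u, v) = (3*pi/4, pi/3): 9*sqrt(2)/2.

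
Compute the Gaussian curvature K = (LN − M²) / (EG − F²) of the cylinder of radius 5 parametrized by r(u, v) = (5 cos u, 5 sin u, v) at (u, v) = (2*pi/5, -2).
K = 0

Coefficients of the first fundamental form: E = 25, F = 0, G = 1.
Coefficients of the second fundamental form: L = -5, M = 0, N = 0.
Assemble K = (LN − M²)/(EG − F²) = 0. At (u, v) = (2*pi/5, -2): K = 0.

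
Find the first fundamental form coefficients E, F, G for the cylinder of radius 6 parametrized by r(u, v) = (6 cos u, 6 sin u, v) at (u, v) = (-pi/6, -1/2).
E = 36;  F = 0;  G = 1

Partials: r_u = (-6*sin(u), 6*cos(u), 0), r_v = (0, 0, 1). As functions of (u, v):
  E = r_u · r_u = 36,
  F = r_u · r_v = 0,
  G = r_v · r_v = 1.
Evaluating at (u, v) = (-pi/6, -1/2): E = 36, F = 0, G = 1.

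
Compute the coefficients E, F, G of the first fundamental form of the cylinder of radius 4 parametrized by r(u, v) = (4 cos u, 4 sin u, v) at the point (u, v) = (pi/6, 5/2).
E = 16;  F = 0;  G = 1

Partials: r_u = (-4*sin(u), 4*cos(u), 0), r_v = (0, 0, 1). As functions of (u, v):
  E = r_u · r_u = 16,
  F = r_u · r_v = 0,
  G = r_v · r_v = 1.
Evaluating at (u, v) = (pi/6, 5/2): E = 16, F = 0, G = 1.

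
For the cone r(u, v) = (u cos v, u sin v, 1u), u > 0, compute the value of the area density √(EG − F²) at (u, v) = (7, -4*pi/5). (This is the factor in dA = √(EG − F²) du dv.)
√(EG − F²)|_{(7, -4*pi/5)} = 7*sqrt(2)

E = 2, F = 0, G = u^2, so EG − F² = 2*u^2. Taking the positive square root: √(EG − F²) = sqrt(2)*Abs(u). At (u, v) = (7, -4*pi/5): 7*sqrt(2).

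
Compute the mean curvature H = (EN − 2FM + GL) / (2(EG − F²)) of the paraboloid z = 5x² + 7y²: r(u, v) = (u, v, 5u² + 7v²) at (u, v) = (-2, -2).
H = 748*sqrt(1185)/156025

With E = 100*u^2 + 1, F = 140*u*v, G = 196*v^2 + 1, L = 10/sqrt(100*u^2 + 196*v^2 + 1), M = 0, N = 14/sqrt(100*u^2 + 196*v^2 + 1), assemble
  H = (EN − 2FM + GL) / (2(EG − F²)) = 4*(175*u^2 + 245*v^2 + 3)/(100*u^2 + 196*v^2 + 1)^(3/2).
At (u, v) = (-2, -2): H = 748*sqrt(1185)/156025.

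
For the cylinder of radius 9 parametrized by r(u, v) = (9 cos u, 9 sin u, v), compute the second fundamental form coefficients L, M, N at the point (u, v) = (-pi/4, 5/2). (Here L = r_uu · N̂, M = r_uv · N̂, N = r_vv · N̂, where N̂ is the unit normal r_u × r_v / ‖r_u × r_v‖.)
L = -9;  M = 0;  N = 0

Compute the unit normal N̂(u, v) = (cos(u), sin(u), 0), and the second partials r_uu, r_uv, r_vv. Take dot products:
  L(u, v) = r_uu · N̂ = -9,
  M(u, v) = r_uv · N̂ = 0,
  N(u, v) = r_vv · N̂ = 0.
Evaluating at (u, v) = (-pi/4, 5/2):
  L = -9, M = 0, N = 0.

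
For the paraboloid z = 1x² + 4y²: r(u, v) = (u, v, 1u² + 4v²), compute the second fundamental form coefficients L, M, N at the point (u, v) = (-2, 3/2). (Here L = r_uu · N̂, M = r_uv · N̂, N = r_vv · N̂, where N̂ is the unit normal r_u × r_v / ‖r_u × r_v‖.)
L = 2*sqrt(161)/161;  M = 0;  N = 8*sqrt(161)/161

Compute the unit normal N̂(u, v) = (-2*u/sqrt(4*u^2 + 64*v^2 + 1), -8*v/sqrt(4*u^2 + 64*v^2 + 1), 1/sqrt(4*u^2 + 64*v^2 + 1)), and the second partials r_uu, r_uv, r_vv. Take dot products:
  L(u, v) = r_uu · N̂ = 2/sqrt(4*u^2 + 64*v^2 + 1),
  M(u, v) = r_uv · N̂ = 0,
  N(u, v) = r_vv · N̂ = 8/sqrt(4*u^2 + 64*v^2 + 1).
Evaluating at (u, v) = (-2, 3/2):
  L = 2*sqrt(161)/161, M = 0, N = 8*sqrt(161)/161.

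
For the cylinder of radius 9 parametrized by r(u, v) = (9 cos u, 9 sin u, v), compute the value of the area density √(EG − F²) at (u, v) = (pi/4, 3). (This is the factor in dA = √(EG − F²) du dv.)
√(EG − F²)|_{(pi/4, 3)} = 9

E = 81, F = 0, G = 1, so EG − F² = 81. Taking the positive square root: √(EG − F²) = 9. At (u, v) = (pi/4, 3): 9.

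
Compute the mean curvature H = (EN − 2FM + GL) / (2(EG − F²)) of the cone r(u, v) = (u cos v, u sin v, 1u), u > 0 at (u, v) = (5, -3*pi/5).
H = sqrt(2)/20

With E = 2, F = 0, G = u^2, L = 0, M = 0, N = sqrt(2)*u^2/(2*Abs(u)), assemble
  H = (EN − 2FM + GL) / (2(EG − F²)) = sqrt(2)/(4*Abs(u)).
At (u, v) = (5, -3*pi/5): H = sqrt(2)/20.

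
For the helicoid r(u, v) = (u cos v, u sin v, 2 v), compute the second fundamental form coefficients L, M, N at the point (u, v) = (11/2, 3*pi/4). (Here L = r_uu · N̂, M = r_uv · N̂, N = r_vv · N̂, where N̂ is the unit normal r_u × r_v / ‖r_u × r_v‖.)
L = 0;  M = -4*sqrt(137)/137;  N = 0

Compute the unit normal N̂(u, v) = (2*sin(v)/sqrt(u^2 + 4), -2*cos(v)/sqrt(u^2 + 4), u/sqrt(u^2 + 4)), and the second partials r_uu, r_uv, r_vv. Take dot products:
  L(u, v) = r_uu · N̂ = 0,
  M(u, v) = r_uv · N̂ = -2/sqrt(u^2 + 4),
  N(u, v) = r_vv · N̂ = 0.
Evaluating at (u, v) = (11/2, 3*pi/4):
  L = 0, M = -4*sqrt(137)/137, N = 0.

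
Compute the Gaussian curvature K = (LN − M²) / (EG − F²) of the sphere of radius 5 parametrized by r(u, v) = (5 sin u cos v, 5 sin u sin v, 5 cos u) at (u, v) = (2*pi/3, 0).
K = 1/25

Coefficients of the first fundamental form: E = 25, F = 0, G = 25*sin(u)^2.
Coefficients of the second fundamental form: L = -5*sin(u)/Abs(sin(u)), M = 0, N = -5*sin(u)^3/Abs(sin(u)).
Assemble K = (LN − M²)/(EG − F²) = 1/25. At (u, v) = (2*pi/3, 0): K = 1/25.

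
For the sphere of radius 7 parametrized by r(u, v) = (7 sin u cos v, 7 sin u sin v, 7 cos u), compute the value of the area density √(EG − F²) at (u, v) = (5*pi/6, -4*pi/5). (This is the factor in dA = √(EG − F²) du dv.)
√(EG − F²)|_{(5*pi/6, -4*pi/5)} = 49/2

E = 49, F = 0, G = 49*sin(u)^2, so EG − F² = 2401*sin(u)^2. Taking the positive square root: √(EG − F²) = 49*Abs(sin(u)). At (u, v) = (5*pi/6, -4*pi/5): 49/2.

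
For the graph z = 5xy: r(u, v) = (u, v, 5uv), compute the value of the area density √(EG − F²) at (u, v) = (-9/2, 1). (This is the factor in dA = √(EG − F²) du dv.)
√(EG − F²)|_{(-9/2, 1)} = sqrt(2129)/2

E = 25*v^2 + 1, F = 25*u*v, G = 25*u^2 + 1, so EG − F² = 25*u^2 + 25*v^2 + 1. Taking the positive square root: √(EG − F²) = sqrt(25*u^2 + 25*v^2 + 1). At (u, v) = (-9/2, 1): sqrt(2129)/2.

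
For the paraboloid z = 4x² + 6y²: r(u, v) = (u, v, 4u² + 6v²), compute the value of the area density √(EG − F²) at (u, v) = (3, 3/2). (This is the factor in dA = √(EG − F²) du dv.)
√(EG − F²)|_{(3, 3/2)} = sqrt(901)

E = 64*u^2 + 1, F = 96*u*v, G = 144*v^2 + 1, so EG − F² = 64*u^2 + 144*v^2 + 1. Taking the positive square root: √(EG − F²) = sqrt(64*u^2 + 144*v^2 + 1). At (u, v) = (3, 3/2): sqrt(901).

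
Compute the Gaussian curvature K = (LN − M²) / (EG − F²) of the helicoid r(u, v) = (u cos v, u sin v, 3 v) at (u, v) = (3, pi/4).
K = -1/36

Coefficients of the first fundamental form: E = 1, F = 0, G = u^2 + 9.
Coefficients of the second fundamental form: L = 0, M = -3/sqrt(u^2 + 9), N = 0.
Assemble K = (LN − M²)/(EG − F²) = -9/(u^2 + 9)^2. At (u, v) = (3, pi/4): K = -1/36.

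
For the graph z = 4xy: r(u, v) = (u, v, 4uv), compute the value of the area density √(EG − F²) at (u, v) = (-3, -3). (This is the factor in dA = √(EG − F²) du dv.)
√(EG − F²)|_{(-3, -3)} = 17

E = 16*v^2 + 1, F = 16*u*v, G = 16*u^2 + 1, so EG − F² = 16*u^2 + 16*v^2 + 1. Taking the positive square root: √(EG − F²) = sqrt(16*u^2 + 16*v^2 + 1). At (u, v) = (-3, -3): 17.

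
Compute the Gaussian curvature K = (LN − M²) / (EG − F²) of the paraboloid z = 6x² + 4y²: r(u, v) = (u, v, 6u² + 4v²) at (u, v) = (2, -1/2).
K = 96/351649

Coefficients of the first fundamental form: E = 144*u^2 + 1, F = 96*u*v, G = 64*v^2 + 1.
Coefficients of the second fundamental form: L = 12/sqrt(144*u^2 + 64*v^2 + 1), M = 0, N = 8/sqrt(144*u^2 + 64*v^2 + 1).
Assemble K = (LN − M²)/(EG − F²) = 96/(20736*u^4 + 18432*u^2*v^2 + 288*u^2 + 4096*v^4 + 128*v^2 + 1). At (u, v) = (2, -1/2): K = 96/351649.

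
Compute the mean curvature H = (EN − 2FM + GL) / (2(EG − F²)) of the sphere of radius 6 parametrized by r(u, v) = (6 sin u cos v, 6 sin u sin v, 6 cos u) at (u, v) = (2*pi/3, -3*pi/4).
H = -1/6

With E = 36, F = 0, G = 36*sin(u)^2, L = -6*sin(u)/Abs(sin(u)), M = 0, N = -6*sin(u)^3/Abs(sin(u)), assemble
  H = (EN − 2FM + GL) / (2(EG − F²)) = -sin(u)/(6*Abs(sin(u))).
At (u, v) = (2*pi/3, -3*pi/4): H = -1/6.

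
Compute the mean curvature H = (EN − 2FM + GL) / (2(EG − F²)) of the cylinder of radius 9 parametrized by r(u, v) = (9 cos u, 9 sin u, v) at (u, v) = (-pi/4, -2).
H = -1/18

With E = 81, F = 0, G = 1, L = -9, M = 0, N = 0, assemble
  H = (EN − 2FM + GL) / (2(EG − F²)) = -1/18.
At (u, v) = (-pi/4, -2): H = -1/18.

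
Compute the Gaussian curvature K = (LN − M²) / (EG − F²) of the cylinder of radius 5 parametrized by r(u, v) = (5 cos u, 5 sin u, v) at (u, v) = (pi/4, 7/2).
K = 0

Coefficients of the first fundamental form: E = 25, F = 0, G = 1.
Coefficients of the second fundamental form: L = -5, M = 0, N = 0.
Assemble K = (LN − M²)/(EG − F²) = 0. At (u, v) = (pi/4, 7/2): K = 0.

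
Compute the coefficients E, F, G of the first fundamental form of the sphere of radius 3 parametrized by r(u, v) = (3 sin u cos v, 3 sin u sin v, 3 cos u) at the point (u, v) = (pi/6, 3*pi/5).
E = 9;  F = 0;  G = 9/4

Partials: r_u = (3*cos(u)*cos(v), 3*sin(v)*cos(u), -3*sin(u)), r_v = (-3*sin(u)*sin(v), 3*sin(u)*cos(v), 0). As functions of (u, v):
  E = r_u · r_u = 9,
  F = r_u · r_v = 0,
  G = r_v · r_v = 9*sin(u)^2.
Evaluating at (u, v) = (pi/6, 3*pi/5): E = 9, F = 0, G = 9/4.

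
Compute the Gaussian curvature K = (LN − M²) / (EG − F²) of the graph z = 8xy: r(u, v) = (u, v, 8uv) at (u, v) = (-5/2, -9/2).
K = -64/2879809

Coefficients of the first fundamental form: E = 64*v^2 + 1, F = 64*u*v, G = 64*u^2 + 1.
Coefficients of the second fundamental form: L = 0, M = 8/sqrt(64*u^2 + 64*v^2 + 1), N = 0.
Assemble K = (LN − M²)/(EG − F²) = -64/(4096*u^4 + 8192*u^2*v^2 + 128*u^2 + 4096*v^4 + 128*v^2 + 1). At (u, v) = (-5/2, -9/2): K = -64/2879809.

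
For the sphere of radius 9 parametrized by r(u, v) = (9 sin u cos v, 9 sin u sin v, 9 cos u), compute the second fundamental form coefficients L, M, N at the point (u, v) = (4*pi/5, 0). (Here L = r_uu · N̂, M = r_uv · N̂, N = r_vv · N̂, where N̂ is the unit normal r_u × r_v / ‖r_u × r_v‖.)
L = -9;  M = 0;  N = -45/8 + 9*sqrt(5)/8

Compute the unit normal N̂(u, v) = (sin(u)^2*cos(v)/Abs(sin(u)), sin(u)^2*sin(v)/Abs(sin(u)), sin(2*u)/(2*Abs(sin(u)))), and the second partials r_uu, r_uv, r_vv. Take dot products:
  L(u, v) = r_uu · N̂ = -9*sin(u)/Abs(sin(u)),
  M(u, v) = r_uv · N̂ = 0,
  N(u, v) = r_vv · N̂ = -9*sin(u)^3/Abs(sin(u)).
Evaluating at (u, v) = (4*pi/5, 0):
  L = -9, M = 0, N = -45/8 + 9*sqrt(5)/8.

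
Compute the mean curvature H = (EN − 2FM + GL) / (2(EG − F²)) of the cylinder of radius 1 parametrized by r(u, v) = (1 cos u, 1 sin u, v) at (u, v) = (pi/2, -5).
H = -1/2

With E = 1, F = 0, G = 1, L = -1, M = 0, N = 0, assemble
  H = (EN − 2FM + GL) / (2(EG − F²)) = -1/2.
At (u, v) = (pi/2, -5): H = -1/2.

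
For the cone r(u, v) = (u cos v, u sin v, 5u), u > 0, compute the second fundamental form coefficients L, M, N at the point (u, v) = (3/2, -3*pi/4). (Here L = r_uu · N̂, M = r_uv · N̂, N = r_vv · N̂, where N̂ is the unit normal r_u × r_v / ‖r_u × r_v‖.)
L = 0;  M = 0;  N = 15*sqrt(26)/52

Compute the unit normal N̂(u, v) = (-5*sqrt(26)*u*cos(v)/(26*Abs(u)), -5*sqrt(26)*u*sin(v)/(26*Abs(u)), sqrt(26)*u/(26*Abs(u))), and the second partials r_uu, r_uv, r_vv. Take dot products:
  L(u, v) = r_uu · N̂ = 0,
  M(u, v) = r_uv · N̂ = 0,
  N(u, v) = r_vv · N̂ = 5*sqrt(26)*u^2/(26*Abs(u)).
Evaluating at (u, v) = (3/2, -3*pi/4):
  L = 0, M = 0, N = 15*sqrt(26)/52.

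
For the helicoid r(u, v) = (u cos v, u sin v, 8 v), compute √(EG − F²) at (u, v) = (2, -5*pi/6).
√(EG − F²)|_{(2, -5*pi/6)} = 2*sqrt(17)

E = 1, F = 0, G = u^2 + 64; EG − F² = u^2 + 64; √(EG − F²) = sqrt(u^2 + 64). At the given point: 2*sqrt(17).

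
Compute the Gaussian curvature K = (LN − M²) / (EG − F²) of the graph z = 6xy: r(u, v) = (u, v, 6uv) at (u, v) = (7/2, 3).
K = -9/146689

Coefficients of the first fundamental form: E = 36*v^2 + 1, F = 36*u*v, G = 36*u^2 + 1.
Coefficients of the second fundamental form: L = 0, M = 6/sqrt(36*u^2 + 36*v^2 + 1), N = 0.
Assemble K = (LN − M²)/(EG − F²) = -36/(1296*u^4 + 2592*u^2*v^2 + 72*u^2 + 1296*v^4 + 72*v^2 + 1). At (u, v) = (7/2, 3): K = -9/146689.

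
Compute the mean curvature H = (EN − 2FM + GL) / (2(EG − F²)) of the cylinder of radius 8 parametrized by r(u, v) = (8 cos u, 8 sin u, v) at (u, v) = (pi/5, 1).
H = -1/16

With E = 64, F = 0, G = 1, L = -8, M = 0, N = 0, assemble
  H = (EN − 2FM + GL) / (2(EG − F²)) = -1/16.
At (u, v) = (pi/5, 1): H = -1/16.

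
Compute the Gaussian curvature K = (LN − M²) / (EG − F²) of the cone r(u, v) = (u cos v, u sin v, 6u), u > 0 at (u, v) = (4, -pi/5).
K = 0

Coefficients of the first fundamental form: E = 37, F = 0, G = u^2.
Coefficients of the second fundamental form: L = 0, M = 0, N = 6*sqrt(37)*u^2/(37*Abs(u)).
Assemble K = (LN − M²)/(EG − F²) = 0. At (u, v) = (4, -pi/5): K = 0.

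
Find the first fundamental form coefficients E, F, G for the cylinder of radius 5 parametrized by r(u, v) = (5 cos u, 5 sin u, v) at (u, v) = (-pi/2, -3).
E = 25;  F = 0;  G = 1

Partials: r_u = (-5*sin(u), 5*cos(u), 0), r_v = (0, 0, 1). As functions of (u, v):
  E = r_u · r_u = 25,
  F = r_u · r_v = 0,
  G = r_v · r_v = 1.
Evaluating at (u, v) = (-pi/2, -3): E = 25, F = 0, G = 1.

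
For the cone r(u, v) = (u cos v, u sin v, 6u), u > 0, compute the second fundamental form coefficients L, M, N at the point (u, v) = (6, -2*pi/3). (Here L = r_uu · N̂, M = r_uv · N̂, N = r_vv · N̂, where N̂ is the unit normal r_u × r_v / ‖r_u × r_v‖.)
L = 0;  M = 0;  N = 36*sqrt(37)/37

Compute the unit normal N̂(u, v) = (-6*sqrt(37)*u*cos(v)/(37*Abs(u)), -6*sqrt(37)*u*sin(v)/(37*Abs(u)), sqrt(37)*u/(37*Abs(u))), and the second partials r_uu, r_uv, r_vv. Take dot products:
  L(u, v) = r_uu · N̂ = 0,
  M(u, v) = r_uv · N̂ = 0,
  N(u, v) = r_vv · N̂ = 6*sqrt(37)*u^2/(37*Abs(u)).
Evaluating at (u, v) = (6, -2*pi/3):
  L = 0, M = 0, N = 36*sqrt(37)/37.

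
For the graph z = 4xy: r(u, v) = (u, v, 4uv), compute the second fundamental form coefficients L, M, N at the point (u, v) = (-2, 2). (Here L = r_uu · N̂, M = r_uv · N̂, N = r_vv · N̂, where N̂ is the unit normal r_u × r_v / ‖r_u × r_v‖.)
L = 0;  M = 4*sqrt(129)/129;  N = 0

Compute the unit normal N̂(u, v) = (-4*v/sqrt(16*u^2 + 16*v^2 + 1), -4*u/sqrt(16*u^2 + 16*v^2 + 1), 1/sqrt(16*u^2 + 16*v^2 + 1)), and the second partials r_uu, r_uv, r_vv. Take dot products:
  L(u, v) = r_uu · N̂ = 0,
  M(u, v) = r_uv · N̂ = 4/sqrt(16*u^2 + 16*v^2 + 1),
  N(u, v) = r_vv · N̂ = 0.
Evaluating at (u, v) = (-2, 2):
  L = 0, M = 4*sqrt(129)/129, N = 0.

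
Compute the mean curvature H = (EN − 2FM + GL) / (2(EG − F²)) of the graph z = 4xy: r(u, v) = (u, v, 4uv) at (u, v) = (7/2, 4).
H = -896*sqrt(453)/205209

With E = 16*v^2 + 1, F = 16*u*v, G = 16*u^2 + 1, L = 0, M = 4/sqrt(16*u^2 + 16*v^2 + 1), N = 0, assemble
  H = (EN − 2FM + GL) / (2(EG − F²)) = -64*u*v/(16*u^2 + 16*v^2 + 1)^(3/2).
At (u, v) = (7/2, 4): H = -896*sqrt(453)/205209.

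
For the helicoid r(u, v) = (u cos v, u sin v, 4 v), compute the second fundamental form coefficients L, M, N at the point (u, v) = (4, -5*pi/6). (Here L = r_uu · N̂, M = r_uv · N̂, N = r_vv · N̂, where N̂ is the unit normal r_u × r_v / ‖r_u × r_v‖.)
L = 0;  M = -sqrt(2)/2;  N = 0

Compute the unit normal N̂(u, v) = (4*sin(v)/sqrt(u^2 + 16), -4*cos(v)/sqrt(u^2 + 16), u/sqrt(u^2 + 16)), and the second partials r_uu, r_uv, r_vv. Take dot products:
  L(u, v) = r_uu · N̂ = 0,
  M(u, v) = r_uv · N̂ = -4/sqrt(u^2 + 16),
  N(u, v) = r_vv · N̂ = 0.
Evaluating at (u, v) = (4, -5*pi/6):
  L = 0, M = -sqrt(2)/2, N = 0.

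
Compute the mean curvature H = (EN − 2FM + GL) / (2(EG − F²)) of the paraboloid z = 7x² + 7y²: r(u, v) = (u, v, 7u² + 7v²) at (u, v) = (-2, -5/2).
H = 14077*sqrt(2010)/4040100

With E = 196*u^2 + 1, F = 196*u*v, G = 196*v^2 + 1, L = 14/sqrt(196*u^2 + 196*v^2 + 1), M = 0, N = 14/sqrt(196*u^2 + 196*v^2 + 1), assemble
  H = (EN − 2FM + GL) / (2(EG − F²)) = 14*(98*u^2 + 98*v^2 + 1)/(196*u^2 + 196*v^2 + 1)^(3/2).
At (u, v) = (-2, -5/2): H = 14077*sqrt(2010)/4040100.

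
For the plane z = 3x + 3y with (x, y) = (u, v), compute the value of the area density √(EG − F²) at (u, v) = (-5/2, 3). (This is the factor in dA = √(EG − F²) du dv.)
√(EG − F²)|_{(-5/2, 3)} = sqrt(19)

E = 10, F = 9, G = 10, so EG − F² = 19. Taking the positive square root: √(EG − F²) = sqrt(19). At (u, v) = (-5/2, 3): sqrt(19).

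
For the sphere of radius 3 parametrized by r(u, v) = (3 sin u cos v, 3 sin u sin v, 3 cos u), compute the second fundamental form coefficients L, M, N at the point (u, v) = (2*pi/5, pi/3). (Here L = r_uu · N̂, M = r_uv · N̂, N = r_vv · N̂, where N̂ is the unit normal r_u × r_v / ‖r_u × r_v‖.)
L = -3;  M = 0;  N = -15/8 - 3*sqrt(5)/8

Compute the unit normal N̂(u, v) = (sin(u)^2*cos(v)/Abs(sin(u)), sin(u)^2*sin(v)/Abs(sin(u)), sin(2*u)/(2*Abs(sin(u)))), and the second partials r_uu, r_uv, r_vv. Take dot products:
  L(u, v) = r_uu · N̂ = -3*sin(u)/Abs(sin(u)),
  M(u, v) = r_uv · N̂ = 0,
  N(u, v) = r_vv · N̂ = -3*sin(u)^3/Abs(sin(u)).
Evaluating at (u, v) = (2*pi/5, pi/3):
  L = -3, M = 0, N = -15/8 - 3*sqrt(5)/8.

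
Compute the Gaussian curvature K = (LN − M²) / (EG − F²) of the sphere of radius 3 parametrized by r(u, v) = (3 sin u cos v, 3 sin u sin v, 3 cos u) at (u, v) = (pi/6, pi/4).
K = 1/9

Coefficients of the first fundamental form: E = 9, F = 0, G = 9*sin(u)^2.
Coefficients of the second fundamental form: L = -3*sin(u)/Abs(sin(u)), M = 0, N = -3*sin(u)^3/Abs(sin(u)).
Assemble K = (LN − M²)/(EG − F²) = 1/9. At (u, v) = (pi/6, pi/4): K = 1/9.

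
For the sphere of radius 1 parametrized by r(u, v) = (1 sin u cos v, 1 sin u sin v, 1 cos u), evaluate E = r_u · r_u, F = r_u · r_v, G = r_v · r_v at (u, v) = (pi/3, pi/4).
E = 1;  F = 0;  G = 3/4

Partials: r_u = (cos(u)*cos(v), sin(v)*cos(u), -sin(u)), r_v = (-sin(u)*sin(v), sin(u)*cos(v), 0). As functions of (u, v):
  E = r_u · r_u = 1,
  F = r_u · r_v = 0,
  G = r_v · r_v = sin(u)^2.
Evaluating at (u, v) = (pi/3, pi/4): E = 1, F = 0, G = 3/4.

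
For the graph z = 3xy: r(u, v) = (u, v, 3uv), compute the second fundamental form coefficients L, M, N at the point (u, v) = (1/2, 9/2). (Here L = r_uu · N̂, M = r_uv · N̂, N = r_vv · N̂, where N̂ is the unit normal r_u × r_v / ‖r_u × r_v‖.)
L = 0;  M = 3*sqrt(742)/371;  N = 0

Compute the unit normal N̂(u, v) = (-3*v/sqrt(9*u^2 + 9*v^2 + 1), -3*u/sqrt(9*u^2 + 9*v^2 + 1), 1/sqrt(9*u^2 + 9*v^2 + 1)), and the second partials r_uu, r_uv, r_vv. Take dot products:
  L(u, v) = r_uu · N̂ = 0,
  M(u, v) = r_uv · N̂ = 3/sqrt(9*u^2 + 9*v^2 + 1),
  N(u, v) = r_vv · N̂ = 0.
Evaluating at (u, v) = (1/2, 9/2):
  L = 0, M = 3*sqrt(742)/371, N = 0.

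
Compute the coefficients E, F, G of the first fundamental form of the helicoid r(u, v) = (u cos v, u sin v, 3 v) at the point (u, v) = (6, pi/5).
E = 1;  F = 0;  G = 45

Partials: r_u = (cos(v), sin(v), 0), r_v = (-u*sin(v), u*cos(v), 3). As functions of (u, v):
  E = r_u · r_u = 1,
  F = r_u · r_v = 0,
  G = r_v · r_v = u^2 + 9.
Evaluating at (u, v) = (6, pi/5): E = 1, F = 0, G = 45.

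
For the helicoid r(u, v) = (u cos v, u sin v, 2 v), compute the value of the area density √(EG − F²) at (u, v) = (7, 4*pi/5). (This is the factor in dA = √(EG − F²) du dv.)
√(EG − F²)|_{(7, 4*pi/5)} = sqrt(53)

E = 1, F = 0, G = u^2 + 4, so EG − F² = u^2 + 4. Taking the positive square root: √(EG − F²) = sqrt(u^2 + 4). At (u, v) = (7, 4*pi/5): sqrt(53).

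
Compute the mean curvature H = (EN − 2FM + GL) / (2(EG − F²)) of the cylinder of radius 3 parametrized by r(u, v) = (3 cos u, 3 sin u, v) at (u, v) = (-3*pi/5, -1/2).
H = -1/6

With E = 9, F = 0, G = 1, L = -3, M = 0, N = 0, assemble
  H = (EN − 2FM + GL) / (2(EG − F²)) = -1/6.
At (u, v) = (-3*pi/5, -1/2): H = -1/6.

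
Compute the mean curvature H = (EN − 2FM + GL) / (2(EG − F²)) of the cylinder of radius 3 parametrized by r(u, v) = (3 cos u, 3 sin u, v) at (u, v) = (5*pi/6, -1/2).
H = -1/6

With E = 9, F = 0, G = 1, L = -3, M = 0, N = 0, assemble
  H = (EN − 2FM + GL) / (2(EG − F²)) = -1/6.
At (u, v) = (5*pi/6, -1/2): H = -1/6.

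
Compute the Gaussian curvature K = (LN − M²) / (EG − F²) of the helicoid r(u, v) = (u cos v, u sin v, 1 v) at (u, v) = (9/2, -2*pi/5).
K = -16/7225

Coefficients of the first fundamental form: E = 1, F = 0, G = u^2 + 1.
Coefficients of the second fundamental form: L = 0, M = -1/sqrt(u^2 + 1), N = 0.
Assemble K = (LN − M²)/(EG − F²) = -1/(u^2 + 1)^2. At (u, v) = (9/2, -2*pi/5): K = -16/7225.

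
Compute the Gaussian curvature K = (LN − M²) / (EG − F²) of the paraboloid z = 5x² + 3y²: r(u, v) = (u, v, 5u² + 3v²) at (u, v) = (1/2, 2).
K = 3/1445

Coefficients of the first fundamental form: E = 100*u^2 + 1, F = 60*u*v, G = 36*v^2 + 1.
Coefficients of the second fundamental form: L = 10/sqrt(100*u^2 + 36*v^2 + 1), M = 0, N = 6/sqrt(100*u^2 + 36*v^2 + 1).
Assemble K = (LN − M²)/(EG − F²) = 60/(10000*u^4 + 7200*u^2*v^2 + 200*u^2 + 1296*v^4 + 72*v^2 + 1). At (u, v) = (1/2, 2): K = 3/1445.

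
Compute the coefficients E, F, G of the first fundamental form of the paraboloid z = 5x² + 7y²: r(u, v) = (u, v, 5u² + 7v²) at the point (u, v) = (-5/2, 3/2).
E = 626;  F = -525;  G = 442

Partials: r_u = (1, 0, 10*u), r_v = (0, 1, 14*v). As functions of (u, v):
  E = r_u · r_u = 100*u^2 + 1,
  F = r_u · r_v = 140*u*v,
  G = r_v · r_v = 196*v^2 + 1.
Evaluating at (u, v) = (-5/2, 3/2): E = 626, F = -525, G = 442.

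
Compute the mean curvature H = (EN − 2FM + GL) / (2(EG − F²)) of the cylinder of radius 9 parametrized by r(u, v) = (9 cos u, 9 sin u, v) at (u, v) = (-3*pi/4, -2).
H = -1/18

With E = 81, F = 0, G = 1, L = -9, M = 0, N = 0, assemble
  H = (EN − 2FM + GL) / (2(EG − F²)) = -1/18.
At (u, v) = (-3*pi/4, -2): H = -1/18.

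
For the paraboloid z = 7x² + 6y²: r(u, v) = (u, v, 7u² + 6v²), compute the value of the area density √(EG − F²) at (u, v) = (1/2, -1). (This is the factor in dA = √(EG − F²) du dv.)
√(EG − F²)|_{(1/2, -1)} = sqrt(194)

E = 196*u^2 + 1, F = 168*u*v, G = 144*v^2 + 1, so EG − F² = 196*u^2 + 144*v^2 + 1. Taking the positive square root: √(EG − F²) = sqrt(196*u^2 + 144*v^2 + 1). At (u, v) = (1/2, -1): sqrt(194).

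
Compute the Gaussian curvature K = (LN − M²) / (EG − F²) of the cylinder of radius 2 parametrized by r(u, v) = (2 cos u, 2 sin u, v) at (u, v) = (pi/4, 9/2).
K = 0

Coefficients of the first fundamental form: E = 4, F = 0, G = 1.
Coefficients of the second fundamental form: L = -2, M = 0, N = 0.
Assemble K = (LN − M²)/(EG − F²) = 0. At (u, v) = (pi/4, 9/2): K = 0.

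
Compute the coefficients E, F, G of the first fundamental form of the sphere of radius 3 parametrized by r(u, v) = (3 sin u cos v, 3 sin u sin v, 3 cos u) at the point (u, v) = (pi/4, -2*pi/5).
E = 9;  F = 0;  G = 9/2

Partials: r_u = (3*cos(u)*cos(v), 3*sin(v)*cos(u), -3*sin(u)), r_v = (-3*sin(u)*sin(v), 3*sin(u)*cos(v), 0). As functions of (u, v):
  E = r_u · r_u = 9,
  F = r_u · r_v = 0,
  G = r_v · r_v = 9*sin(u)^2.
Evaluating at (u, v) = (pi/4, -2*pi/5): E = 9, F = 0, G = 9/2.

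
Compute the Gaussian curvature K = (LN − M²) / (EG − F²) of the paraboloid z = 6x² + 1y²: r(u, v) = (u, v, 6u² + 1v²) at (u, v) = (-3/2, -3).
K = 24/130321

Coefficients of the first fundamental form: E = 144*u^2 + 1, F = 24*u*v, G = 4*v^2 + 1.
Coefficients of the second fundamental form: L = 12/sqrt(144*u^2 + 4*v^2 + 1), M = 0, N = 2/sqrt(144*u^2 + 4*v^2 + 1).
Assemble K = (LN − M²)/(EG − F²) = 24/(20736*u^4 + 1152*u^2*v^2 + 288*u^2 + 16*v^4 + 8*v^2 + 1). At (u, v) = (-3/2, -3): K = 24/130321.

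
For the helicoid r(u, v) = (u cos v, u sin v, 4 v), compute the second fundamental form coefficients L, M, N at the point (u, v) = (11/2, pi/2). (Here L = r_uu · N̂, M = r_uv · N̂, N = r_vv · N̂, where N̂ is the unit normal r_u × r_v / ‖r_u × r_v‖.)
L = 0;  M = -8*sqrt(185)/185;  N = 0

Compute the unit normal N̂(u, v) = (4*sin(v)/sqrt(u^2 + 16), -4*cos(v)/sqrt(u^2 + 16), u/sqrt(u^2 + 16)), and the second partials r_uu, r_uv, r_vv. Take dot products:
  L(u, v) = r_uu · N̂ = 0,
  M(u, v) = r_uv · N̂ = -4/sqrt(u^2 + 16),
  N(u, v) = r_vv · N̂ = 0.
Evaluating at (u, v) = (11/2, pi/2):
  L = 0, M = -8*sqrt(185)/185, N = 0.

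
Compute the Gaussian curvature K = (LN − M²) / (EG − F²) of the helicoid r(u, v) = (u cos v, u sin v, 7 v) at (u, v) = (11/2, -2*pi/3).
K = -784/100489

Coefficients of the first fundamental form: E = 1, F = 0, G = u^2 + 49.
Coefficients of the second fundamental form: L = 0, M = -7/sqrt(u^2 + 49), N = 0.
Assemble K = (LN − M²)/(EG − F²) = -49/(u^2 + 49)^2. At (u, v) = (11/2, -2*pi/3): K = -784/100489.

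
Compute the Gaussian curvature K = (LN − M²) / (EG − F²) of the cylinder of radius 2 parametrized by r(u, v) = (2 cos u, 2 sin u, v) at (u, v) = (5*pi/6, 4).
K = 0

Coefficients of the first fundamental form: E = 4, F = 0, G = 1.
Coefficients of the second fundamental form: L = -2, M = 0, N = 0.
Assemble K = (LN − M²)/(EG − F²) = 0. At (u, v) = (5*pi/6, 4): K = 0.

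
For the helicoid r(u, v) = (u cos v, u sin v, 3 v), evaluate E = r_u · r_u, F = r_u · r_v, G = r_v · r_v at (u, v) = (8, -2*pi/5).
E = 1;  F = 0;  G = 73

Partials: r_u = (cos(v), sin(v), 0), r_v = (-u*sin(v), u*cos(v), 3). As functions of (u, v):
  E = r_u · r_u = 1,
  F = r_u · r_v = 0,
  G = r_v · r_v = u^2 + 9.
Evaluating at (u, v) = (8, -2*pi/5): E = 1, F = 0, G = 73.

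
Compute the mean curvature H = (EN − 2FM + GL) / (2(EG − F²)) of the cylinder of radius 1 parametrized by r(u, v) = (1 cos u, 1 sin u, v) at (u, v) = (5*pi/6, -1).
H = -1/2

With E = 1, F = 0, G = 1, L = -1, M = 0, N = 0, assemble
  H = (EN − 2FM + GL) / (2(EG − F²)) = -1/2.
At (u, v) = (5*pi/6, -1): H = -1/2.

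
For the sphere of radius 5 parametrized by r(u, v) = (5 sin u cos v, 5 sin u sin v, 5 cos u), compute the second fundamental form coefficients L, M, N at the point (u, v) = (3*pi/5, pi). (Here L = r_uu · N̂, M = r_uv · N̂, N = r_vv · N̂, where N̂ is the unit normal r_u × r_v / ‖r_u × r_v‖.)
L = -5;  M = 0;  N = -25/8 - 5*sqrt(5)/8

Compute the unit normal N̂(u, v) = (sin(u)^2*cos(v)/Abs(sin(u)), sin(u)^2*sin(v)/Abs(sin(u)), sin(2*u)/(2*Abs(sin(u)))), and the second partials r_uu, r_uv, r_vv. Take dot products:
  L(u, v) = r_uu · N̂ = -5*sin(u)/Abs(sin(u)),
  M(u, v) = r_uv · N̂ = 0,
  N(u, v) = r_vv · N̂ = -5*sin(u)^3/Abs(sin(u)).
Evaluating at (u, v) = (3*pi/5, pi):
  L = -5, M = 0, N = -25/8 - 5*sqrt(5)/8.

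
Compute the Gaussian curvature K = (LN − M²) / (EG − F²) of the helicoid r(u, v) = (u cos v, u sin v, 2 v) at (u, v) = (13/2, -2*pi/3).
K = -64/34225

Coefficients of the first fundamental form: E = 1, F = 0, G = u^2 + 4.
Coefficients of the second fundamental form: L = 0, M = -2/sqrt(u^2 + 4), N = 0.
Assemble K = (LN − M²)/(EG − F²) = -4/(u^2 + 4)^2. At (u, v) = (13/2, -2*pi/3): K = -64/34225.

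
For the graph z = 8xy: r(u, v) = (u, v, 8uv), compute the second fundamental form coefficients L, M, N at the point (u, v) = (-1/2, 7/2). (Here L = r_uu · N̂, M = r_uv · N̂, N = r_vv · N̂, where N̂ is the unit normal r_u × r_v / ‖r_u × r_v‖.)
L = 0;  M = 8*sqrt(89)/267;  N = 0

Compute the unit normal N̂(u, v) = (-8*v/sqrt(64*u^2 + 64*v^2 + 1), -8*u/sqrt(64*u^2 + 64*v^2 + 1), 1/sqrt(64*u^2 + 64*v^2 + 1)), and the second partials r_uu, r_uv, r_vv. Take dot products:
  L(u, v) = r_uu · N̂ = 0,
  M(u, v) = r_uv · N̂ = 8/sqrt(64*u^2 + 64*v^2 + 1),
  N(u, v) = r_vv · N̂ = 0.
Evaluating at (u, v) = (-1/2, 7/2):
  L = 0, M = 8*sqrt(89)/267, N = 0.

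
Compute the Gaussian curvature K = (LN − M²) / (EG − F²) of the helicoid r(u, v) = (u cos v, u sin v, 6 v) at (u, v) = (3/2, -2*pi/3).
K = -64/2601

Coefficients of the first fundamental form: E = 1, F = 0, G = u^2 + 36.
Coefficients of the second fundamental form: L = 0, M = -6/sqrt(u^2 + 36), N = 0.
Assemble K = (LN − M²)/(EG − F²) = -36/(u^2 + 36)^2. At (u, v) = (3/2, -2*pi/3): K = -64/2601.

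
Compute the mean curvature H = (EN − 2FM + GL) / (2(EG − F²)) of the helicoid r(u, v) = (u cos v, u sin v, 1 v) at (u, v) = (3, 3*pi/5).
H = 0

With E = 1, F = 0, G = u^2 + 1, L = 0, M = -1/sqrt(u^2 + 1), N = 0, assemble
  H = (EN − 2FM + GL) / (2(EG − F²)) = 0.
At (u, v) = (3, 3*pi/5): H = 0.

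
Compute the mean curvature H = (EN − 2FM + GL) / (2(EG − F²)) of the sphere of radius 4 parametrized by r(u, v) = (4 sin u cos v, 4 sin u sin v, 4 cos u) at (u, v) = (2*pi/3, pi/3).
H = -1/4

With E = 16, F = 0, G = 16*sin(u)^2, L = -4*sin(u)/Abs(sin(u)), M = 0, N = -4*sin(u)^3/Abs(sin(u)), assemble
  H = (EN − 2FM + GL) / (2(EG − F²)) = -sin(u)/(4*Abs(sin(u))).
At (u, v) = (2*pi/3, pi/3): H = -1/4.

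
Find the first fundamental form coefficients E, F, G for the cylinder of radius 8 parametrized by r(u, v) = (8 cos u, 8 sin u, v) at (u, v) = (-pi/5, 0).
E = 64;  F = 0;  G = 1

Partials: r_u = (-8*sin(u), 8*cos(u), 0), r_v = (0, 0, 1). As functions of (u, v):
  E = r_u · r_u = 64,
  F = r_u · r_v = 0,
  G = r_v · r_v = 1.
Evaluating at (u, v) = (-pi/5, 0): E = 64, F = 0, G = 1.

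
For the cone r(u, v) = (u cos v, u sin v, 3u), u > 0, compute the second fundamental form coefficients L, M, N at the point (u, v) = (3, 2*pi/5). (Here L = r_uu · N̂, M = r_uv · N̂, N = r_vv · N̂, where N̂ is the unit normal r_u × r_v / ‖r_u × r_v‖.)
L = 0;  M = 0;  N = 9*sqrt(10)/10

Compute the unit normal N̂(u, v) = (-3*sqrt(10)*u*cos(v)/(10*Abs(u)), -3*sqrt(10)*u*sin(v)/(10*Abs(u)), sqrt(10)*u/(10*Abs(u))), and the second partials r_uu, r_uv, r_vv. Take dot products:
  L(u, v) = r_uu · N̂ = 0,
  M(u, v) = r_uv · N̂ = 0,
  N(u, v) = r_vv · N̂ = 3*sqrt(10)*u^2/(10*Abs(u)).
Evaluating at (u, v) = (3, 2*pi/5):
  L = 0, M = 0, N = 9*sqrt(10)/10.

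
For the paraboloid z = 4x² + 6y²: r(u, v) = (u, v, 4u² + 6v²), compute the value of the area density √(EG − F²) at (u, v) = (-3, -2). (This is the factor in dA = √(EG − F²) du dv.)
√(EG − F²)|_{(-3, -2)} = sqrt(1153)

E = 64*u^2 + 1, F = 96*u*v, G = 144*v^2 + 1, so EG − F² = 64*u^2 + 144*v^2 + 1. Taking the positive square root: √(EG − F²) = sqrt(64*u^2 + 144*v^2 + 1). At (u, v) = (-3, -2): sqrt(1153).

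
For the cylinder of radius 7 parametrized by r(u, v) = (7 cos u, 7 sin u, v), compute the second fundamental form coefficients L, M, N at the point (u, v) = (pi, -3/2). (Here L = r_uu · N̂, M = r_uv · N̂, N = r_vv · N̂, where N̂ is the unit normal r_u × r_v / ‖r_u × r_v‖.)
L = -7;  M = 0;  N = 0

Compute the unit normal N̂(u, v) = (cos(u), sin(u), 0), and the second partials r_uu, r_uv, r_vv. Take dot products:
  L(u, v) = r_uu · N̂ = -7,
  M(u, v) = r_uv · N̂ = 0,
  N(u, v) = r_vv · N̂ = 0.
Evaluating at (u, v) = (pi, -3/2):
  L = -7, M = 0, N = 0.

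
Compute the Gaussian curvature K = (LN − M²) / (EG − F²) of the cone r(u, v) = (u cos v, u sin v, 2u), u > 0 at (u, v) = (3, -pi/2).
K = 0

Coefficients of the first fundamental form: E = 5, F = 0, G = u^2.
Coefficients of the second fundamental form: L = 0, M = 0, N = 2*sqrt(5)*u^2/(5*Abs(u)).
Assemble K = (LN − M²)/(EG − F²) = 0. At (u, v) = (3, -pi/2): K = 0.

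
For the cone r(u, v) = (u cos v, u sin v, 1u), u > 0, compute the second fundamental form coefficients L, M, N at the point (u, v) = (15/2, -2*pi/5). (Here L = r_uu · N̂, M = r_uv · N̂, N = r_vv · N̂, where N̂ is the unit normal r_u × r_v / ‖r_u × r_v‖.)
L = 0;  M = 0;  N = 15*sqrt(2)/4

Compute the unit normal N̂(u, v) = (-sqrt(2)*u*cos(v)/(2*Abs(u)), -sqrt(2)*u*sin(v)/(2*Abs(u)), sqrt(2)*u/(2*Abs(u))), and the second partials r_uu, r_uv, r_vv. Take dot products:
  L(u, v) = r_uu · N̂ = 0,
  M(u, v) = r_uv · N̂ = 0,
  N(u, v) = r_vv · N̂ = sqrt(2)*u^2/(2*Abs(u)).
Evaluating at (u, v) = (15/2, -2*pi/5):
  L = 0, M = 0, N = 15*sqrt(2)/4.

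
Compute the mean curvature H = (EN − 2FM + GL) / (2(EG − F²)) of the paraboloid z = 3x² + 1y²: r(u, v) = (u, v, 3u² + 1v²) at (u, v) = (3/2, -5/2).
H = 160*sqrt(107)/11449

With E = 36*u^2 + 1, F = 12*u*v, G = 4*v^2 + 1, L = 6/sqrt(36*u^2 + 4*v^2 + 1), M = 0, N = 2/sqrt(36*u^2 + 4*v^2 + 1), assemble
  H = (EN − 2FM + GL) / (2(EG − F²)) = 4*(9*u^2 + 3*v^2 + 1)/(36*u^2 + 4*v^2 + 1)^(3/2).
At (u, v) = (3/2, -5/2): H = 160*sqrt(107)/11449.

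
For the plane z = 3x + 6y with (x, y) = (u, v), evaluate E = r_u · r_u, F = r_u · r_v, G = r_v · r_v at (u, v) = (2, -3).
E = 10;  F = 18;  G = 37

Partials: r_u = (1, 0, 3), r_v = (0, 1, 6). As functions of (u, v):
  E = r_u · r_u = 10,
  F = r_u · r_v = 18,
  G = r_v · r_v = 37.
Evaluating at (u, v) = (2, -3): E = 10, F = 18, G = 37.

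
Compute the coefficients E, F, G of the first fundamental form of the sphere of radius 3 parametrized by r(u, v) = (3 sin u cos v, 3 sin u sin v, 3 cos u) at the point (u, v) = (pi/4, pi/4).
E = 9;  F = 0;  G = 9/2

Partials: r_u = (3*cos(u)*cos(v), 3*sin(v)*cos(u), -3*sin(u)), r_v = (-3*sin(u)*sin(v), 3*sin(u)*cos(v), 0). As functions of (u, v):
  E = r_u · r_u = 9,
  F = r_u · r_v = 0,
  G = r_v · r_v = 9*sin(u)^2.
Evaluating at (u, v) = (pi/4, pi/4): E = 9, F = 0, G = 9/2.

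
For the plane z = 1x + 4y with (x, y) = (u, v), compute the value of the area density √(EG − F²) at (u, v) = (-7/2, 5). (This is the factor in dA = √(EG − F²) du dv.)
√(EG − F²)|_{(-7/2, 5)} = 3*sqrt(2)

E = 2, F = 4, G = 17, so EG − F² = 18. Taking the positive square root: √(EG − F²) = 3*sqrt(2). At (u, v) = (-7/2, 5): 3*sqrt(2).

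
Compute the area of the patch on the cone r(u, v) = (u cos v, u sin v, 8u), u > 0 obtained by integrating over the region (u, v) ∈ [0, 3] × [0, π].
Area = 9*sqrt(65)*pi/2

Area = ∫∫ √(EG − F²) du dv with √(EG − F²) = sqrt(65)*Abs(u). Integrating over [0, 3] × [0, π] gives 9*sqrt(65)*pi/2.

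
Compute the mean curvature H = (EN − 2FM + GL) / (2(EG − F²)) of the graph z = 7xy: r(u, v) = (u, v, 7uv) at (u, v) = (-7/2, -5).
H = -9604*sqrt(7305)/10672605

With E = 49*v^2 + 1, F = 49*u*v, G = 49*u^2 + 1, L = 0, M = 7/sqrt(49*u^2 + 49*v^2 + 1), N = 0, assemble
  H = (EN − 2FM + GL) / (2(EG − F²)) = -343*u*v/(49*u^2 + 49*v^2 + 1)^(3/2).
At (u, v) = (-7/2, -5): H = -9604*sqrt(7305)/10672605.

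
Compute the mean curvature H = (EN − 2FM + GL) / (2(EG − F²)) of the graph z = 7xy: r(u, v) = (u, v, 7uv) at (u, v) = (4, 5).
H = -343*sqrt(2010)/202005

With E = 49*v^2 + 1, F = 49*u*v, G = 49*u^2 + 1, L = 0, M = 7/sqrt(49*u^2 + 49*v^2 + 1), N = 0, assemble
  H = (EN − 2FM + GL) / (2(EG − F²)) = -343*u*v/(49*u^2 + 49*v^2 + 1)^(3/2).
At (u, v) = (4, 5): H = -343*sqrt(2010)/202005.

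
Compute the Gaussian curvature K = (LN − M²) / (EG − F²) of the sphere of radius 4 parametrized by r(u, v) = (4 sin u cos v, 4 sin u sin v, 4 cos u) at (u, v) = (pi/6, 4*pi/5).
K = 1/16

Coefficients of the first fundamental form: E = 16, F = 0, G = 16*sin(u)^2.
Coefficients of the second fundamental form: L = -4*sin(u)/Abs(sin(u)), M = 0, N = -4*sin(u)^3/Abs(sin(u)).
Assemble K = (LN − M²)/(EG − F²) = 1/16. At (u, v) = (pi/6, 4*pi/5): K = 1/16.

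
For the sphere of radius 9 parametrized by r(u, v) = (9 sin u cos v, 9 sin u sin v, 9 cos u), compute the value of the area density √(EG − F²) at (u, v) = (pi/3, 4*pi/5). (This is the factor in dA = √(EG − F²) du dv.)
√(EG − F²)|_{(pi/3, 4*pi/5)} = 81*sqrt(3)/2

E = 81, F = 0, G = 81*sin(u)^2, so EG − F² = 6561*sin(u)^2. Taking the positive square root: √(EG − F²) = 81*Abs(sin(u)). At (u, v) = (pi/3, 4*pi/5): 81*sqrt(3)/2.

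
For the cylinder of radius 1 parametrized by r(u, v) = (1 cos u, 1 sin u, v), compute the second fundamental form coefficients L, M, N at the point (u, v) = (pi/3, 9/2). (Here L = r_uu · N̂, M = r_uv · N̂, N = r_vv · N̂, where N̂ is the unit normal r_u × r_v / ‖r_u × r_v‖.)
L = -1;  M = 0;  N = 0

Compute the unit normal N̂(u, v) = (cos(u), sin(u), 0), and the second partials r_uu, r_uv, r_vv. Take dot products:
  L(u, v) = r_uu · N̂ = -1,
  M(u, v) = r_uv · N̂ = 0,
  N(u, v) = r_vv · N̂ = 0.
Evaluating at (u, v) = (pi/3, 9/2):
  L = -1, M = 0, N = 0.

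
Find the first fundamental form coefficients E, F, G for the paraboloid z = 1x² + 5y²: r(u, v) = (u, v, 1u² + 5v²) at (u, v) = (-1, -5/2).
E = 5;  F = 50;  G = 626

Partials: r_u = (1, 0, 2*u), r_v = (0, 1, 10*v). As functions of (u, v):
  E = r_u · r_u = 4*u^2 + 1,
  F = r_u · r_v = 20*u*v,
  G = r_v · r_v = 100*v^2 + 1.
Evaluating at (u, v) = (-1, -5/2): E = 5, F = 50, G = 626.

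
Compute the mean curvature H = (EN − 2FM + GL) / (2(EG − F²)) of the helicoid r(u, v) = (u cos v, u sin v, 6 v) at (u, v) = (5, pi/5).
H = 0

With E = 1, F = 0, G = u^2 + 36, L = 0, M = -6/sqrt(u^2 + 36), N = 0, assemble
  H = (EN − 2FM + GL) / (2(EG − F²)) = 0.
At (u, v) = (5, pi/5): H = 0.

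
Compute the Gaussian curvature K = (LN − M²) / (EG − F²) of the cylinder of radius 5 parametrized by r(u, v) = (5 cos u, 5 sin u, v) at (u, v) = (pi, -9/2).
K = 0

Coefficients of the first fundamental form: E = 25, F = 0, G = 1.
Coefficients of the second fundamental form: L = -5, M = 0, N = 0.
Assemble K = (LN − M²)/(EG − F²) = 0. At (u, v) = (pi, -9/2): K = 0.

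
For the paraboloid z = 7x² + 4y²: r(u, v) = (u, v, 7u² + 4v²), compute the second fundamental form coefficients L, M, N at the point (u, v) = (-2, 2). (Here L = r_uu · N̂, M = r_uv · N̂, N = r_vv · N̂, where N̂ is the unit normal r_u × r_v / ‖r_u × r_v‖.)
L = 14*sqrt(1041)/1041;  M = 0;  N = 8*sqrt(1041)/1041

Compute the unit normal N̂(u, v) = (-14*u/sqrt(196*u^2 + 64*v^2 + 1), -8*v/sqrt(196*u^2 + 64*v^2 + 1), 1/sqrt(196*u^2 + 64*v^2 + 1)), and the second partials r_uu, r_uv, r_vv. Take dot products:
  L(u, v) = r_uu · N̂ = 14/sqrt(196*u^2 + 64*v^2 + 1),
  M(u, v) = r_uv · N̂ = 0,
  N(u, v) = r_vv · N̂ = 8/sqrt(196*u^2 + 64*v^2 + 1).
Evaluating at (u, v) = (-2, 2):
  L = 14*sqrt(1041)/1041, M = 0, N = 8*sqrt(1041)/1041.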